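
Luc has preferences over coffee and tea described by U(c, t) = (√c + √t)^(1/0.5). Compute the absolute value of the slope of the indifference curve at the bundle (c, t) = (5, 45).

For CES with ρ = 0.5, MRS = √(t/c).
At (5, 45): MRS = 3.
The indifference curve has slope −3 at this bundle.

MRS = 3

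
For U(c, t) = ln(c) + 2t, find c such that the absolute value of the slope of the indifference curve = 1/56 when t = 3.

MU_c = 1/c, MU_t = 2.
MRS = 1/c ÷ 2.
MRS depends only on c: 0.5/c = 1/56 ⇒ c = 0.5/(1/56) = 28.

c = 28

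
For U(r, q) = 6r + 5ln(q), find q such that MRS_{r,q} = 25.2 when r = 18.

MU_r = 6, MU_q = 5/q.
MRS = 6 ÷ (5/q).
MRS depends only on q: 1.2·q = 25.2 ⇒ q = 25.2/1.2 = 21.

q = 21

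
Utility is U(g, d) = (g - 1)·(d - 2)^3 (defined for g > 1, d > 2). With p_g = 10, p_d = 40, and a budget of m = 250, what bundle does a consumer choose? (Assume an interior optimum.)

MU_g = (d−2)^3, MU_d = 3·(g−1)·(d−2)^2.
MRS = (1/3)·(d−2)/(g−1).
Tangency: set MRS = p_g/p_d = 10/40 = 0.25.
So (1/3)·(d − 2)/(g − 1) = 0.25, i.e. (d − 2) = 0.75·(g − 1).
Rewrite the budget in excess-of-subsistence terms: 10·(g − 1) + 40·(d − 2) = 250 − 10·1 − 40·2 = 160.
Substituting, 40·(g − 1) = 160, so g − 1 = 4 and g* = 5.
Then d − 2 = 0.75·4 = 3, so d* = 5.

g* = 5, d* = 5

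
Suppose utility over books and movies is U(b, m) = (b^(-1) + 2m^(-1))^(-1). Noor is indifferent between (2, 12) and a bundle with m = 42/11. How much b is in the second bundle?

b = 7

U depends on (b, m) only through S = b^(-1) + 2m^(-1), so equal utility means equal S. At (2, 12): S = 2/3.
With m = 42/11: 2·(42/11)^(-1) = 11/21, so b^(-1) = 2/3 − 11/21 = 1/7.
Hence b = 1/(1/7) = 7.
Check: U(7, 42/11) = 1.5.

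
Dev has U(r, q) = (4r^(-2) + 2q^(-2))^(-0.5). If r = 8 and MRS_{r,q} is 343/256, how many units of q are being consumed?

q = 7

For CES with ρ = -2, MRS = (4/2)·(q/r)^3.
Setting (4/2)·(q/8)^3 = 343/256 gives (q/8)^3 = 343/512, so q/8 = 0.875 and q = 7.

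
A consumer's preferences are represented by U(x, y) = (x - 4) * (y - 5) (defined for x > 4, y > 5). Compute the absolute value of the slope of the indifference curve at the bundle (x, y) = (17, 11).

MRS = 6/13

MU_x = (y−5), MU_y = (x−4).
MRS = (y−5)/(x−4).
At (17, 11): MRS = 6/13.
So at (17, 11) the consumer would give up 6/13 units of y for one more unit of x.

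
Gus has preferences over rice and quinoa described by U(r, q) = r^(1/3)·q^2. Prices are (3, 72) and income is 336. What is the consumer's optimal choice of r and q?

MU_r = 1/3·r^(-2/3)·q^2 and MU_q = 2·r^(1/3)·q.
MRS = MU_r/MU_q = (1/6)·q/r.
Tangency: set MRS = p_r/p_q = 3/72 = 1/24.
So (1/6)·q/r = 1/24, i.e. q = 0.25·r.
Substitute into the budget 3·r + 72·q = 336: 21·r = 336, so r* = 16.
Then q* = 0.25·16 = 4.

r* = 16, q* = 4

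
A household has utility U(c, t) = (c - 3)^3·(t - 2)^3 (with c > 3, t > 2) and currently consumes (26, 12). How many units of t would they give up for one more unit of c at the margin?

MU_c = 3·(c−3)^2·(t−2)^3, MU_t = 3·(c−3)^3·(t−2)^2.
MRS = (t−2)/(c−3).
At (26, 12): MRS = 10/23.
That is, one extra unit of c is worth 10/23 units of t at the margin.

MRS = 10/23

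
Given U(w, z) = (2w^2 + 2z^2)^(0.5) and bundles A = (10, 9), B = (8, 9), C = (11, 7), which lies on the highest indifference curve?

Bundle A

Evaluate utility at each bundle:
U(A) = 19.026.
U(B) = 17.029.
U(C) = 18.439.
Highest utility is A, so A ≻ C ≻ B.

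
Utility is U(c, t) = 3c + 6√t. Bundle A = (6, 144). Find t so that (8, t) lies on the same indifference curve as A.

t = 121

U(6, 144) = 90.
Set U(8, t) = 90 and solve.
With c = 8: 6√t = 90 − 3·8 = 66, so √t = 11 and t = 121.
Check: U(8, 121) = 90.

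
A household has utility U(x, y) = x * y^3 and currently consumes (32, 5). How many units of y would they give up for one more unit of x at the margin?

MU_x = y^3 and MU_y = 3·x·y^2.
MRS = MU_x/MU_y = (1/3)·y/x.
At (32, 5): MRS = 5/96.
So at (32, 5) the consumer would give up 5/96 units of y for one more unit of x.

MRS = 5/96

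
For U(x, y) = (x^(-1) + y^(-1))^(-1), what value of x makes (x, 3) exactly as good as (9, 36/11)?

x = 12

U depends on (x, y) only through S = x^(-1) + y^(-1), so equal utility means equal S. At (9, 36/11): S = 5/12.
With y = 3: 3^(-1) = 1/3, so x^(-1) = 5/12 − 1/3 = 1/12.
Hence x = 1/(1/12) = 12.
Check: U(12, 3) = 2.4.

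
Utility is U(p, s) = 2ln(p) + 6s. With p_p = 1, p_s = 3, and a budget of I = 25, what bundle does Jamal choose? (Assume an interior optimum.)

MU_p = 2/p, MU_s = 6.
MRS = 2/p ÷ 6.
Tangency: set MRS = p_p/p_s = 1/3.
MRS depends only on p: (1/3)/p = 1/3 ⇒ p* = (1/3)/(1/3) = 1.
From the budget, 3·s = 25 − 1·1 = 24, so s* = 8.

p* = 1, s* = 8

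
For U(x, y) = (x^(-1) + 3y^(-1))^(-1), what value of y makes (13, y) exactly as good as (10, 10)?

y = 65/7

U depends on (x, y) only through S = x^(-1) + 3y^(-1), so equal utility means equal S. At (10, 10): S = 0.4.
With x = 13: 13^(-1) = 1/13, so 3y^(-1) = 0.4 − 1/13 = 21/65, i.e. y^(-1) = 7/65.
Hence y = 1/(7/65) = 65/7.
Check: U(13, 65/7) = 2.5.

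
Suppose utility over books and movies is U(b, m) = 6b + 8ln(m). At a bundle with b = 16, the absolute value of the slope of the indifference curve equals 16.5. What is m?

MU_b = 6, MU_m = 8/m.
MRS = 6 ÷ (8/m).
MRS depends only on m: 0.75·m = 16.5 ⇒ m = 16.5/0.75 = 22.

m = 22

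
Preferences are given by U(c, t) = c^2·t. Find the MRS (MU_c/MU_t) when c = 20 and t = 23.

MRS = 2.3

MU_c = 2·c·t and MU_t = c^2.
MRS = MU_c/MU_t = (2/1)·t/c.
At (20, 23): MRS = 2.3.
The indifference curve has slope −2.3 at this bundle.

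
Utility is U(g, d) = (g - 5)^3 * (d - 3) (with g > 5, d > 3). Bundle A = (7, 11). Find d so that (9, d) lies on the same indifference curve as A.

d = 4

U(7, 11) = 64.
Set U(9, d) = 64 and solve.
With g = 9: (9 − 5)^3 = 64, so (d − 3) = 64/64 = 1.
So d = 3 + 1 = 4.
Check: U(9, 4) = 64.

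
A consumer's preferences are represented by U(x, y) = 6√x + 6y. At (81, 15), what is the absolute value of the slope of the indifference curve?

MU_x = 6/(2√x), MU_y = 6.
MRS = 6/(2√x) ÷ 6.
At (81, 15): MRS = 1/18.
So at (81, 15) the consumer would give up 1/18 units of y for one more unit of x.

MRS = 1/18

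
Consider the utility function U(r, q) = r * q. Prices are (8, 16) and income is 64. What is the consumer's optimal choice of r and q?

r* = 4, q* = 2

MU_r = q and MU_q = r.
MRS = MU_r/MU_q = q/r.
Tangency: set MRS = p_r/p_q = 8/16 = 0.5.
So q/r = 0.5, i.e. q = 0.5·r.
Substitute into the budget 8·r + 16·q = 64: 16·r = 64, so r* = 4.
Then q* = 0.5·4 = 2.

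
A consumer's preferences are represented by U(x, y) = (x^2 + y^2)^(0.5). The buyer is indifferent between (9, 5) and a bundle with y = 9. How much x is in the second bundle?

U depends on (x, y) only through S = x^2 + y^2, so equal utility means equal S. At (9, 5): S = 106.
With y = 9: 9^2 = 81, so x^2 = 106 − 81 = 25.
Hence x = √25 = 5.
Check: U(5, 9) = 10.2956.

x = 5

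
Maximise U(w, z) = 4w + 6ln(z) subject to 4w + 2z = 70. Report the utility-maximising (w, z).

MU_w = 4, MU_z = 6/z.
MRS = 4 ÷ (6/z).
Tangency: set MRS = p_w/p_z = 4/2 = 2.
MRS depends only on z: (2/3)·z = 2 ⇒ z* = 2/(2/3) = 3.
From the budget, 4·w = 70 − 2·3 = 64, so w* = 16.

w* = 16, z* = 3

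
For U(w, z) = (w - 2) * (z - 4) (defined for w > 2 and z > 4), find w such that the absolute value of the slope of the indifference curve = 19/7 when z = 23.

MU_w = (z−4), MU_z = (w−2).
MRS = (z−4)/(w−2).
Substitute z = 23: MRS = 19/(w − 2). Setting this equal to 19/7 gives w − 2 = 19/(19/7) = 7, so w = 9.

w = 9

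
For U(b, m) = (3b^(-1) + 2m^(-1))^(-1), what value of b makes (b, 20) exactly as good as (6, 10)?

b = 5

U depends on (b, m) only through S = 3b^(-1) + 2m^(-1), so equal utility means equal S. At (6, 10): S = 0.7.
With m = 20: 2·20^(-1) = 0.1, so 3b^(-1) = 0.7 − 0.1 = 0.6, i.e. b^(-1) = 0.2.
Hence b = 1/0.2 = 5.
Check: U(5, 20) = 1.4286.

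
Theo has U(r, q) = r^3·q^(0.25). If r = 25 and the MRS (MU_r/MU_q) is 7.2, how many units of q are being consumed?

q = 15

MU_r = 3·r^2·q^(0.25) and MU_q = 0.25·r^3·q^(-0.75).
MRS = MU_r/MU_q = (12)·q/r.
Substitute r = 25: MRS = q/(25/12). Setting q/(25/12) = 7.2 gives q = 7.2·(25/12) = 15.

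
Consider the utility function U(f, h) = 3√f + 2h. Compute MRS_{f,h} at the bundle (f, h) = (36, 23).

MU_f = 3/(2√f), MU_h = 2.
MRS = 3/(2√f) ÷ 2.
At (36, 23): MRS = 0.125.
That is, one extra unit of f is worth 0.125 units of h at the margin.

MRS = 0.125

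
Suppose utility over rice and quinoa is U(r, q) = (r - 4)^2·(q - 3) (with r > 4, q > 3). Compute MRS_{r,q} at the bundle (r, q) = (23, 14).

MU_r = 2·(r−4)·(q−3), MU_q = (r−4)^2.
MRS = (2/1)·(q−3)/(r−4).
At (23, 14): MRS = 22/19.
The indifference curve has slope −22/19 at this bundle.

MRS = 22/19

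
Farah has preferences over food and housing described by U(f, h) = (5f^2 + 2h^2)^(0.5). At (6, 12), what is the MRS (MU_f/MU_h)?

MRS = 1.25

For CES with ρ = 2, MRS = (5/2)·(h/f)^(-1).
At (6, 12): MRS = 1.25.
The indifference curve has slope −1.25 at this bundle.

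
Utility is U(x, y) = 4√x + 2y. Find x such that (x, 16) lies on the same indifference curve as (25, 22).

x = 64

U(25, 22) = 64.
Set U(x, 16) = 64 and solve.
With y = 16: 4√x = 64 − 2·16 = 32, so √x = 8 and x = 64.
Check: U(64, 16) = 64.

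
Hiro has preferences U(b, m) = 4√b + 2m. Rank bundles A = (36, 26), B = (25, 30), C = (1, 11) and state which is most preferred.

Evaluate utility at each bundle:
U(A) = 76.000.
U(B) = 80.000.
U(C) = 26.000.
Highest utility is B, so B ≻ A ≻ C.

Bundle B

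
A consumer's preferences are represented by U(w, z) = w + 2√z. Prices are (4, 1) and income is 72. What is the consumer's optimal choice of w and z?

w* = 14, z* = 16

MU_w = 1, MU_z = 2/(2√z).
MRS = 1 ÷ (2/(2√z)).
Tangency: set MRS = p_w/p_z = 4/1 = 4.
MRS depends only on z: √z = 4 ⇒ √z = 4 ⇒ z* = 16.
From the budget, 4·w = 72 − 1·16 = 56, so w* = 14.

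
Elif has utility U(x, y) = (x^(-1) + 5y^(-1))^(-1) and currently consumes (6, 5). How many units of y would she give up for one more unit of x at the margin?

MRS = 5/36

For CES with ρ = -1, MRS = (1/5)·(y/x)^2.
At (6, 5): MRS = 5/36.
The indifference curve has slope −5/36 at this bundle.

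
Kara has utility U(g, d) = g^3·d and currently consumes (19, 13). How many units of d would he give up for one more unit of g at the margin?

MRS = 39/19

MU_g = 3·g^2·d and MU_d = g^3.
MRS = MU_g/MU_d = (3/1)·d/g.
At (19, 13): MRS = 39/19.
That is, one extra unit of g is worth 39/19 units of d at the margin.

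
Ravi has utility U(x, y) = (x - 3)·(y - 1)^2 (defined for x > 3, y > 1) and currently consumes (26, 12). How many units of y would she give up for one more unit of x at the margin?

MU_x = (y−1)^2, MU_y = 2·(x−3)·(y−1).
MRS = (1/2)·(y−1)/(x−3).
At (26, 12): MRS = 11/46.
So at (26, 12) the consumer would give up 11/46 units of y for one more unit of x.

MRS = 11/46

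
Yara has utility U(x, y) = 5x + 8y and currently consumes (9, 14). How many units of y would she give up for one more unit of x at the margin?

MRS = 0.625

MU_x = 5, MU_y = 8, so MRS = 5/8 = 0.625 at every bundle.
At (9, 14): MRS = 0.625.
The indifference curve has slope −0.625 at this bundle.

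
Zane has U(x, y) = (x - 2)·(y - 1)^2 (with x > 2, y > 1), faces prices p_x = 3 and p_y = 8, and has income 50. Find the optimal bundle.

MU_x = (y−1)^2, MU_y = 2·(x−2)·(y−1).
MRS = (1/2)·(y−1)/(x−2).
Tangency: set MRS = p_x/p_y = 3/8 = 0.375.
So (1/2)·(y − 1)/(x − 2) = 0.375, i.e. (y − 1) = 0.75·(x − 2).
Rewrite the budget in excess-of-subsistence terms: 3·(x − 2) + 8·(y − 1) = 50 − 3·2 − 8·1 = 36.
Substituting, 9·(x − 2) = 36, so x − 2 = 4 and x* = 6.
Then y − 1 = 0.75·4 = 3, so y* = 4.

x* = 6, y* = 4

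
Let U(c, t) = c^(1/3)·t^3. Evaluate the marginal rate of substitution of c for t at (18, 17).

MRS = 17/162

MU_c = 1/3·c^(-2/3)·t^3 and MU_t = 3·c^(1/3)·t^2.
MRS = MU_c/MU_t = (1/9)·t/c.
At (18, 17): MRS = 17/162.
That is, one extra unit of c is worth 17/162 units of t at the margin.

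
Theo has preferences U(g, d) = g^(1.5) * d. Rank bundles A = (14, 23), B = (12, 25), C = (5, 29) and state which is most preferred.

Bundle A

Evaluate utility at each bundle:
U(A) = 1204.814.
U(B) = 1039.230.
U(C) = 324.230.
Highest utility is A, so A ≻ B ≻ C.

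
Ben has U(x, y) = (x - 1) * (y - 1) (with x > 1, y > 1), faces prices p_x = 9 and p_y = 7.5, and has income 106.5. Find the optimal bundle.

MU_x = (y−1), MU_y = (x−1).
MRS = (y−1)/(x−1).
Tangency: set MRS = p_x/p_y = 9/7.5 = 1.2.
So (y − 1)/(x − 1) = 1.2, i.e. (y − 1) = 1.2·(x − 1).
Rewrite the budget in excess-of-subsistence terms: 9·(x − 1) + 7.5·(y − 1) = 106.5 − 9·1 − 7.5·1 = 90.
Substituting, 18·(x − 1) = 90, so x − 1 = 5 and x* = 6.
Then y − 1 = 1.2·5 = 6, so y* = 7.

x* = 6, y* = 7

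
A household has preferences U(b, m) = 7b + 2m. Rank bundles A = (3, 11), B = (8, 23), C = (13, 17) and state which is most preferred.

Evaluate utility at each bundle:
U(A) = 43.
U(B) = 102.
U(C) = 125.
Highest utility is C, so C ≻ B ≻ A.

Bundle C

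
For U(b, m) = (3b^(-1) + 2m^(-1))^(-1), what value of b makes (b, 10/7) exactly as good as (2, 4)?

b = 5

U depends on (b, m) only through S = 3b^(-1) + 2m^(-1), so equal utility means equal S. At (2, 4): S = 2.
With m = 10/7: 2·(10/7)^(-1) = 1.4, so 3b^(-1) = 2 − 1.4 = 0.6, i.e. b^(-1) = 0.2.
Hence b = 1/0.2 = 5.
Check: U(5, 10/7) = 0.5.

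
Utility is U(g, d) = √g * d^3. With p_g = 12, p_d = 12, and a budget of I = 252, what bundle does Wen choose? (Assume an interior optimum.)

MU_g = 0.5·g^(-0.5)·d^3 and MU_d = 3·√g·d^2.
MRS = MU_g/MU_d = (1/6)·d/g.
Tangency: set MRS = p_g/p_d = 12/12 = 1.
So (1/6)·d/g = 1, i.e. d = 6·g.
Substitute into the budget 12·g + 12·d = 252: 84·g = 252, so g* = 3.
Then d* = 6·3 = 18.

g* = 3, d* = 18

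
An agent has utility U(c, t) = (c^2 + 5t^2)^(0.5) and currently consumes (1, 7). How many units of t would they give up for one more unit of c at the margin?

For CES with ρ = 2, MRS = (1/5)·(t/c)^(-1).
At (1, 7): MRS = 1/35.
So at (1, 7) the consumer would give up 1/35 units of t for one more unit of c.

MRS = 1/35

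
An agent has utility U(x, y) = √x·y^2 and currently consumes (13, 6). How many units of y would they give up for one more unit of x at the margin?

MRS = 3/26

MU_x = 0.5·x^(-0.5)·y^2 and MU_y = 2·√x·y.
MRS = MU_x/MU_y = (0.25)·y/x.
At (13, 6): MRS = 3/26.
So at (13, 6) the consumer would give up 3/26 units of y for one more unit of x.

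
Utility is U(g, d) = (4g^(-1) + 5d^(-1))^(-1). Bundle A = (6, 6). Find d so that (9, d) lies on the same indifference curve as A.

U depends on (g, d) only through S = 4g^(-1) + 5d^(-1), so equal utility means equal S. At (6, 6): S = 1.5.
With g = 9: 4·9^(-1) = 4/9, so 5d^(-1) = 1.5 − 4/9 = 19/18, i.e. d^(-1) = 19/90.
Hence d = 1/(19/90) = 90/19.
Check: U(9, 90/19) = 0.6667.

d = 90/19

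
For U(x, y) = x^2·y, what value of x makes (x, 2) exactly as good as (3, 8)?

U(3, 8) = 72.
Set U(x, 2) = 72 and solve.
With y = 2: x^2 = 72/2 = 36; taking the square root, x = 6.
Check: U(6, 2) = 72.

x = 6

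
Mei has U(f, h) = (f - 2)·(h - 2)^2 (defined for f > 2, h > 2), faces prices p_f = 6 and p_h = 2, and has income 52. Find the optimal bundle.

f* = 4, h* = 14

MU_f = (h−2)^2, MU_h = 2·(f−2)·(h−2).
MRS = (1/2)·(h−2)/(f−2).
Tangency: set MRS = p_f/p_h = 6/2 = 3.
So (1/2)·(h − 2)/(f − 2) = 3, i.e. (h − 2) = 6·(f − 2).
Rewrite the budget in excess-of-subsistence terms: 6·(f − 2) + 2·(h − 2) = 52 − 6·2 − 2·2 = 36.
Substituting, 18·(f − 2) = 36, so f − 2 = 2 and f* = 4.
Then h − 2 = 6·2 = 12, so h* = 14.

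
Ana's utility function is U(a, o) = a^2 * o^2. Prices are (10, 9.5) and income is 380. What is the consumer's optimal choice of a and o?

MU_a = 2·a·o^2 and MU_o = 2·a^2·o.
MRS = MU_a/MU_o = o/a.
Tangency: set MRS = p_a/p_o = 10/9.5 = 20/19.
So o/a = 20/19, i.e. o = (20/19)·a.
Substitute into the budget 10·a + 9.5·o = 380: 20·a = 380, so a* = 19.
Then o* = (20/19)·19 = 20.

a* = 19, o* = 20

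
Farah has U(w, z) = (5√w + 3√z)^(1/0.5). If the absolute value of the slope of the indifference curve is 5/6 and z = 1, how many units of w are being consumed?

For CES with ρ = 0.5, MRS = (5/3)·√(z/w).
Setting (5/3)·√(1/w) = 5/6 gives √(1/w) = 0.5, so 1/w = 0.25 and w = 4.

w = 4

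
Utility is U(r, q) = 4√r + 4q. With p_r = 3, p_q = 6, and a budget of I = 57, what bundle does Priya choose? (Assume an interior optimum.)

r* = 1, q* = 9

MU_r = 4/(2√r), MU_q = 4.
MRS = 4/(2√r) ÷ 4.
Tangency: set MRS = p_r/p_q = 3/6 = 0.5.
MRS depends only on r: 0.5/√r = 0.5 ⇒ √r = 0.5/0.5 = 1 ⇒ r* = 1.
From the budget, 6·q = 57 − 3·1 = 54, so q* = 9.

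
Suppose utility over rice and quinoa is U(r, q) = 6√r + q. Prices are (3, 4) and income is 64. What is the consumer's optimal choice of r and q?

MU_r = 6/(2√r), MU_q = 1.
MRS = 6/(2√r) ÷ 1.
Tangency: set MRS = p_r/p_q = 3/4 = 0.75.
MRS depends only on r: 3/√r = 0.75 ⇒ √r = 3/0.75 = 4 ⇒ r* = 16.
From the budget, 4·q = 64 − 3·16 = 16, so q* = 4.

r* = 16, q* = 4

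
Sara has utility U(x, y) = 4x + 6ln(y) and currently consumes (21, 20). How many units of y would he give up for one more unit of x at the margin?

MU_x = 4, MU_y = 6/y.
MRS = 4 ÷ (6/y).
At (21, 20): MRS = 40/3.
So at (21, 20) the consumer would give up 40/3 units of y for one more unit of x.

MRS = 40/3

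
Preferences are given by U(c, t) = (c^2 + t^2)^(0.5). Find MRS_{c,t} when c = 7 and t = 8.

For CES with ρ = 2, MRS = (t/c)^(-1).
At (7, 8): MRS = 0.875.
The indifference curve has slope −0.875 at this bundle.

MRS = 0.875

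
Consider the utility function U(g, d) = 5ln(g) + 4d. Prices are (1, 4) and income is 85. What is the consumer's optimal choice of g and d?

g* = 5, d* = 20

MU_g = 5/g, MU_d = 4.
MRS = 5/g ÷ 4.
Tangency: set MRS = p_g/p_d = 1/4 = 0.25.
MRS depends only on g: 1.25/g = 0.25 ⇒ g* = 1.25/0.25 = 5.
From the budget, 4·d = 85 − 1·5 = 80, so d* = 20.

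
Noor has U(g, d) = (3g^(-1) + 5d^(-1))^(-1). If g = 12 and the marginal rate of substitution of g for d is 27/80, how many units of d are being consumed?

d = 9

For CES with ρ = -1, MRS = (3/5)·(d/g)^2.
Setting (3/5)·(d/12)^2 = 27/80 gives (d/12)^2 = 9/16, so d/12 = 0.75 and d = 9.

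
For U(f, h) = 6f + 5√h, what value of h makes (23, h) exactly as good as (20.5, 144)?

h = 81

U(20.5, 144) = 183.
Set U(23, h) = 183 and solve.
With f = 23: 5√h = 183 − 6·23 = 45, so √h = 9 and h = 81.
Check: U(23, 81) = 183.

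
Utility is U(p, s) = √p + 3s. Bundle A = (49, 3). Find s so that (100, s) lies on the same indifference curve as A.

s = 2

U(49, 3) = 16.
Set U(100, s) = 16 and solve.
With p = 100: √100 = 10, so 3s = 16 − 10 = 6 and s = 2.
Check: U(100, 2) = 16.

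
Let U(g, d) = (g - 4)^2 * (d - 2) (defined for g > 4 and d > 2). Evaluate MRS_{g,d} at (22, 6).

MRS = 4/9

MU_g = 2·(g−4)·(d−2), MU_d = (g−4)^2.
MRS = (2/1)·(d−2)/(g−4).
At (22, 6): MRS = 4/9.
That is, one extra unit of g is worth 4/9 units of d at the margin.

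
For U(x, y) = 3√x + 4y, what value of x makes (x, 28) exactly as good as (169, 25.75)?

U(169, 25.75) = 142.
Set U(x, 28) = 142 and solve.
With y = 28: 3√x = 142 − 4·28 = 30, so √x = 10 and x = 100.
Check: U(100, 28) = 142.

x = 100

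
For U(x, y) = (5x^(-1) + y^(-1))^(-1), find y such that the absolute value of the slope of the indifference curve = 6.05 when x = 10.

For CES with ρ = -1, MRS = (5/1)·(y/x)^2.
Setting (5/1)·(y/10)^2 = 6.05 gives (y/10)^2 = 121/100, so y/10 = 1.1 and y = 11.

y = 11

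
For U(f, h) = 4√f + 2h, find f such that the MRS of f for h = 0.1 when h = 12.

f = 100

MU_f = 4/(2√f), MU_h = 2.
MRS = 4/(2√f) ÷ 2.
MRS depends only on f: 1/√f = 0.1 ⇒ √f = 1/0.1 = 10 ⇒ f = 100.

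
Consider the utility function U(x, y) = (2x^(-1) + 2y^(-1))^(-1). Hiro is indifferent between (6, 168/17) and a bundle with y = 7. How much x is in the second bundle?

x = 8

U depends on (x, y) only through S = 2x^(-1) + 2y^(-1), so equal utility means equal S. At (6, 168/17): S = 15/28.
With y = 7: 2·7^(-1) = 2/7, so 2x^(-1) = 15/28 − 2/7 = 0.25, i.e. x^(-1) = 0.125.
Hence x = 1/0.125 = 8.
Check: U(8, 7) = 1.8667.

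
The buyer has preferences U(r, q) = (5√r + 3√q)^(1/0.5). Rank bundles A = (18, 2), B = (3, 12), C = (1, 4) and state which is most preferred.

Evaluate utility at each bundle:
U(A) = 648.000.
U(B) = 363.000.
U(C) = 121.000.
Highest utility is A, so A ≻ B ≻ C.

Bundle A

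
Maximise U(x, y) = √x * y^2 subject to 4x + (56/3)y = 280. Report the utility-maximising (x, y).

MU_x = 0.5·x^(-0.5)·y^2 and MU_y = 2·√x·y.
MRS = MU_x/MU_y = (0.25)·y/x.
Tangency: set MRS = p_x/p_y = 4/(56/3) = 3/14.
So (0.25)·y/x = 3/14, i.e. y = (6/7)·x.
Substitute into the budget 4·x + (56/3)·y = 280: 20·x = 280, so x* = 14.
Then y* = (6/7)·14 = 12.

x* = 14, y* = 12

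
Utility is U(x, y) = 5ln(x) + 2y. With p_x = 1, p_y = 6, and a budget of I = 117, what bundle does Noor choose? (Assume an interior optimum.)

x* = 15, y* = 17

MU_x = 5/x, MU_y = 2.
MRS = 5/x ÷ 2.
Tangency: set MRS = p_x/p_y = 1/6.
MRS depends only on x: 2.5/x = 1/6 ⇒ x* = 2.5/(1/6) = 15.
From the budget, 6·y = 117 − 1·15 = 102, so y* = 17.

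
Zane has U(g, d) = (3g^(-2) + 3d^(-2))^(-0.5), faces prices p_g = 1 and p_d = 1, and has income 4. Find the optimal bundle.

g* = 2, d* = 2

For CES with ρ = -2, MRS = (d/g)^3.
Tangency: set MRS = p_g/p_d = 1/1 = 1.
So (d/g)^3 = 1; taking the cube root, d/g = 1, i.e. d = g.
Substitute into the budget 1·g + 1·d = 4: 2·g = 4, so g* = 2 and d* = 2.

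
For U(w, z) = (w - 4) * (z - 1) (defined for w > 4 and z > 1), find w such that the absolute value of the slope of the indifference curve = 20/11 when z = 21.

MU_w = (z−1), MU_z = (w−4).
MRS = (z−1)/(w−4).
Substitute z = 21: MRS = 20/(w − 4). Setting this equal to 20/11 gives w − 4 = 20/(20/11) = 11, so w = 15.

w = 15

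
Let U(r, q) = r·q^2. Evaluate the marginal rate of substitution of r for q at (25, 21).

MRS = 21/50

MU_r = q^2 and MU_q = 2·r·q.
MRS = MU_r/MU_q = (1/2)·q/r.
At (25, 21): MRS = 21/50.
That is, one extra unit of r is worth 21/50 units of q at the margin.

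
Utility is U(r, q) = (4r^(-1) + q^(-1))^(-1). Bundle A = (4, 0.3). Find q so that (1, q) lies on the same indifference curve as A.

q = 3

U depends on (r, q) only through S = 4r^(-1) + q^(-1), so equal utility means equal S. At (4, 0.3): S = 13/3.
With r = 1: 4·1^(-1) = 4, so q^(-1) = 13/3 − 4 = 1/3.
Hence q = 1/(1/3) = 3.
Check: U(1, 3) = 0.2308.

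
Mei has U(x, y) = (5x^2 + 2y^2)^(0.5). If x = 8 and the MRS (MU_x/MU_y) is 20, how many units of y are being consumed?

For CES with ρ = 2, MRS = (5/2)·(y/x)^(-1).
Setting (5/2)·(y/8)^(-1) = 20 gives (y/8)^(-1) = 8, so y/8 = 0.125 and y = 1.

y = 1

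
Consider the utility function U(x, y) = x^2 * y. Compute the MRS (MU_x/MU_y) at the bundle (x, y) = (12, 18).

MRS = 3

MU_x = 2·x·y and MU_y = x^2.
MRS = MU_x/MU_y = (2/1)·y/x.
At (12, 18): MRS = 3.
That is, one extra unit of x is worth 3 units of y at the margin.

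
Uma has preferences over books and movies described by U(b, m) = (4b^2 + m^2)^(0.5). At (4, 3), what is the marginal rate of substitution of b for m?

For CES with ρ = 2, MRS = (4/1)·(m/b)^(-1).
At (4, 3): MRS = 16/3.
The indifference curve has slope −16/3 at this bundle.

MRS = 16/3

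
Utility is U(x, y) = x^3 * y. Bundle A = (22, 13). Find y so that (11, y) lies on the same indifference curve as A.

U(22, 13) = 138424.
Set U(11, y) = 138424 and solve.
With x = 11: 11^3 = 1331, so y = 138424/1331 = 104.
Check: U(11, 104) = 138424.

y = 104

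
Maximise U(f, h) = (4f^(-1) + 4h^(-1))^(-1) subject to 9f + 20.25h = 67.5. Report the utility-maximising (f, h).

f* = 3, h* = 2

For CES with ρ = -1, MRS = (h/f)^2.
Tangency: set MRS = p_f/p_h = 9/20.25 = 4/9.
So (h/f)^2 = 4/9; taking the square root, h/f = 2/3, i.e. h = (2/3)·f.
Substitute into the budget 9·f + 20.25·h = 67.5: 22.5·f = 67.5, so f* = 3 and h* = (2/3)·3 = 2.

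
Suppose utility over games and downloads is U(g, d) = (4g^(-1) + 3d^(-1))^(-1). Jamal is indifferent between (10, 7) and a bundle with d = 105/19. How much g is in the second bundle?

U depends on (g, d) only through S = 4g^(-1) + 3d^(-1), so equal utility means equal S. At (10, 7): S = 29/35.
With d = 105/19: 3·(105/19)^(-1) = 19/35, so 4g^(-1) = 29/35 − 19/35 = 2/7, i.e. g^(-1) = 1/14.
Hence g = 1/(1/14) = 14.
Check: U(14, 105/19) = 1.2069.

g = 14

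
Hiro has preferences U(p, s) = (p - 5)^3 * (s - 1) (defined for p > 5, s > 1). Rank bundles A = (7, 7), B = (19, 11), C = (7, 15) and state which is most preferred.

Bundle B

Evaluate utility at each bundle:
U(A) = 48.
U(B) = 27440.
U(C) = 112.
Highest utility is B, so B ≻ C ≻ A.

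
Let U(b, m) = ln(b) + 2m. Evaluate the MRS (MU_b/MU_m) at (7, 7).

MU_b = 1/b, MU_m = 2.
MRS = 1/b ÷ 2.
At (7, 7): MRS = 1/14.
So at (7, 7) the consumer would give up 1/14 units of m for one more unit of b.

MRS = 1/14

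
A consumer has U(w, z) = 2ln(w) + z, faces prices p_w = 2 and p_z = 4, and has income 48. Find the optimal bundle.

MU_w = 2/w, MU_z = 1.
MRS = 2/w ÷ 1.
Tangency: set MRS = p_w/p_z = 2/4 = 0.5.
MRS depends only on w: 2/w = 0.5 ⇒ w* = 2/0.5 = 4.
From the budget, 4·z = 48 − 2·4 = 40, so z* = 10.

w* = 4, z* = 10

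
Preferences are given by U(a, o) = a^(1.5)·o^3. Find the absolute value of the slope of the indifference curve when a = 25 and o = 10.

MRS = 0.2

MU_a = 1.5·√a·o^3 and MU_o = 3·a^(1.5)·o^2.
MRS = MU_a/MU_o = (0.5)·o/a.
At (25, 10): MRS = 0.2.
That is, one extra unit of a is worth 0.2 units of o at the margin.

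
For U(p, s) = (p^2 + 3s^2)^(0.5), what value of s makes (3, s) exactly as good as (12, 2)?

U depends on (p, s) only through S = p^2 + 3s^2, so equal utility means equal S. At (12, 2): S = 156.
With p = 3: 3^2 = 9, so 3s^2 = 156 − 9 = 147, i.e. s^2 = 49.
Hence s = √49 = 7.
Check: U(3, 7) = 12.49.

s = 7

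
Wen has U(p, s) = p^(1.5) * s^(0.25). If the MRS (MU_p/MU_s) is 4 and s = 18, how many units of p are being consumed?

MU_p = 1.5·√p·s^(0.25) and MU_s = 0.25·p^(1.5)·s^(-0.75).
MRS = MU_p/MU_s = (6)·s/p.
Substitute s = 18: MRS = 108/p. Setting 108/p = 4 gives p = 108/4 = 27.

p = 27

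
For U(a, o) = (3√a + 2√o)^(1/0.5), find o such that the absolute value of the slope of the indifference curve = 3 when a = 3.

For CES with ρ = 0.5, MRS = (3/2)·√(o/a).
Setting (3/2)·√(o/3) = 3 gives √(o/3) = 2, so o/3 = 4 and o = 12.

o = 12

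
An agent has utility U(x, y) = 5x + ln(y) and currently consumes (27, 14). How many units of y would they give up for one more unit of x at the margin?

MU_x = 5, MU_y = 1/y.
MRS = 5 ÷ (1/y).
At (27, 14): MRS = 70.
That is, one extra unit of x is worth 70 units of y at the margin.

MRS = 70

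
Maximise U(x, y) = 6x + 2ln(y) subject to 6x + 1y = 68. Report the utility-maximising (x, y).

MU_x = 6, MU_y = 2/y.
MRS = 6 ÷ (2/y).
Tangency: set MRS = p_x/p_y = 6/1 = 6.
MRS depends only on y: 3·y = 6 ⇒ y* = 6/3 = 2.
From the budget, 6·x = 68 − 1·2 = 66, so x* = 11.

x* = 11, y* = 2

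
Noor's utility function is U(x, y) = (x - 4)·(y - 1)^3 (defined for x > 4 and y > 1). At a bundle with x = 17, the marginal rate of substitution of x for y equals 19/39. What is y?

y = 20

MU_x = (y−1)^3, MU_y = 3·(x−4)·(y−1)^2.
MRS = (1/3)·(y−1)/(x−4).
Substitute x = 17: MRS = (y − 1)/39. Setting this equal to 19/39 gives y − 1 = (19/39)·39 = 19, so y = 20.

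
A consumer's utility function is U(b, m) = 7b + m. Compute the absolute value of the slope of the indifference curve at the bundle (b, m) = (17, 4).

MU_b = 7, MU_m = 1, so MRS = 7/1 = 7 at every bundle.
At (17, 4): MRS = 7.
So at (17, 4) the consumer would give up 7 units of m for one more unit of b.

MRS = 7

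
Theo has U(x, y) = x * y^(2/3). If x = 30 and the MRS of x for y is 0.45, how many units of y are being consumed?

y = 9

MU_x = y^(2/3) and MU_y = 2/3·x·y^(-1/3).
MRS = MU_x/MU_y = (1.5)·y/x.
Substitute x = 30: MRS = y/20. Setting y/20 = 0.45 gives y = 0.45·20 = 9.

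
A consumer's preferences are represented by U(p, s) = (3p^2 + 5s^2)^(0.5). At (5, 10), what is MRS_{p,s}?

For CES with ρ = 2, MRS = (3/5)·(s/p)^(-1).
At (5, 10): MRS = 0.3.
That is, one extra unit of p is worth 0.3 units of s at the margin.

MRS = 0.3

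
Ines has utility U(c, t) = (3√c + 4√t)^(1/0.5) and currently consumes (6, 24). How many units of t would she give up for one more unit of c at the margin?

For CES with ρ = 0.5, MRS = (3/4)·√(t/c).
At (6, 24): MRS = 1.5.
So at (6, 24) the consumer would give up 1.5 units of t for one more unit of c.

MRS = 1.5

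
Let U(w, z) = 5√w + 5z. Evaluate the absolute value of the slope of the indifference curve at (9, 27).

MU_w = 5/(2√w), MU_z = 5.
MRS = 5/(2√w) ÷ 5.
At (9, 27): MRS = 1/6.
So at (9, 27) the consumer would give up 1/6 units of z for one more unit of w.

MRS = 1/6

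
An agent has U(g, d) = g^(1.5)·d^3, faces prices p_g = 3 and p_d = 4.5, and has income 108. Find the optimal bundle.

g* = 12, d* = 16

MU_g = 1.5·√g·d^3 and MU_d = 3·g^(1.5)·d^2.
MRS = MU_g/MU_d = (0.5)·d/g.
Tangency: set MRS = p_g/p_d = 3/4.5 = 2/3.
So (0.5)·d/g = 2/3, i.e. d = (4/3)·g.
Substitute into the budget 3·g + 4.5·d = 108: 9·g = 108, so g* = 12.
Then d* = (4/3)·12 = 16.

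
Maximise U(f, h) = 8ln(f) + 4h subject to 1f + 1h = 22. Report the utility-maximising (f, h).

f* = 2, h* = 20

MU_f = 8/f, MU_h = 4.
MRS = 8/f ÷ 4.
Tangency: set MRS = p_f/p_h = 1/1 = 1.
MRS depends only on f: 2/f = 1 ⇒ f* = 2/1 = 2.
From the budget, 1·h = 22 − 1·2 = 20, so h* = 20.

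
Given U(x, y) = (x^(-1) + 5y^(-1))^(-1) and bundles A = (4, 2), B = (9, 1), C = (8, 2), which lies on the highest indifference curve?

Evaluate utility at each bundle:
U(A) = 0.364.
U(B) = 0.196.
U(C) = 0.381.
Highest utility is C, so C ≻ A ≻ B.

Bundle C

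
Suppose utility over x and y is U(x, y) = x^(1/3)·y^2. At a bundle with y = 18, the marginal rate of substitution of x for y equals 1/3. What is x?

MU_x = 1/3·x^(-2/3)·y^2 and MU_y = 2·x^(1/3)·y.
MRS = MU_x/MU_y = (1/6)·y/x.
Substitute y = 18: MRS = 3/x. Setting 3/x = 1/3 gives x = 3/(1/3) = 9.

x = 9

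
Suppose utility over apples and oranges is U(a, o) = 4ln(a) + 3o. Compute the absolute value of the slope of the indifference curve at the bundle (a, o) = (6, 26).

MU_a = 4/a, MU_o = 3.
MRS = 4/a ÷ 3.
At (6, 26): MRS = 2/9.
So at (6, 26) the consumer would give up 2/9 units of o for one more unit of a.

MRS = 2/9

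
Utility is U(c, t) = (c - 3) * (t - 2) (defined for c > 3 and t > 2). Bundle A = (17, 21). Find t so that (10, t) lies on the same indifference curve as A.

U(17, 21) = 266.
Set U(10, t) = 266 and solve.
With c = 10: (10 − 3) = 7, so (t − 2) = 266/7 = 38.
So t = 2 + 38 = 40.
Check: U(10, 40) = 266.

t = 40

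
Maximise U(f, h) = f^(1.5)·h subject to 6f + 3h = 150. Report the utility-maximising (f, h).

f* = 15, h* = 20

MU_f = 1.5·√f·h and MU_h = f^(1.5).
MRS = MU_f/MU_h = (1.5)·h/f.
Tangency: set MRS = p_f/p_h = 6/3 = 2.
So (1.5)·h/f = 2, i.e. h = (4/3)·f.
Substitute into the budget 6·f + 3·h = 150: 10·f = 150, so f* = 15.
Then h* = (4/3)·15 = 20.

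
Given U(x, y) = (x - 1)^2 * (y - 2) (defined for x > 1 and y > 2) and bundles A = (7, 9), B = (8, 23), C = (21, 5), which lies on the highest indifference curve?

Bundle C

Evaluate utility at each bundle:
U(A) = 252.
U(B) = 1029.
U(C) = 1200.
Highest utility is C, so C ≻ B ≻ A.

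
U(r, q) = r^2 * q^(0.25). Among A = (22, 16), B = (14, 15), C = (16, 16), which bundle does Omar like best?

Evaluate utility at each bundle:
U(A) = 968.000.
U(B) = 385.726.
U(C) = 512.000.
Highest utility is A, so A ≻ C ≻ B.

Bundle A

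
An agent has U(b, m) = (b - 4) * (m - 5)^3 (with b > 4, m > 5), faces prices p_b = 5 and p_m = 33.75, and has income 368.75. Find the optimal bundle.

b* = 13, m* = 9

MU_b = (m−5)^3, MU_m = 3·(b−4)·(m−5)^2.
MRS = (1/3)·(m−5)/(b−4).
Tangency: set MRS = p_b/p_m = 5/33.75 = 4/27.
So (1/3)·(m − 5)/(b − 4) = 4/27, i.e. (m − 5) = (4/9)·(b − 4).
Rewrite the budget in excess-of-subsistence terms: 5·(b − 4) + 33.75·(m − 5) = 368.75 − 5·4 − 33.75·5 = 180.
Substituting, 20·(b − 4) = 180, so b − 4 = 9 and b* = 13.
Then m − 5 = (4/9)·9 = 4, so m* = 9.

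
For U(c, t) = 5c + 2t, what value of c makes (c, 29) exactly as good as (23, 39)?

c = 27

U(23, 39) = 193.
Set U(c, 29) = 193 and solve.
5c + 2·29 = 193 ⇒ 5c = 135 ⇒ c = 27.
Check: U(27, 29) = 193.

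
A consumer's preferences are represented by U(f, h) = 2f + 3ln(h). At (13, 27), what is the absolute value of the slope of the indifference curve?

MRS = 18

MU_f = 2, MU_h = 3/h.
MRS = 2 ÷ (3/h).
At (13, 27): MRS = 18.
So at (13, 27) the consumer would give up 18 units of h for one more unit of f.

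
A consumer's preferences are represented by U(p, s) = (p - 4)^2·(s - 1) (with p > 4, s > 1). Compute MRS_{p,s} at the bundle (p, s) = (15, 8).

MRS = 14/11

MU_p = 2·(p−4)·(s−1), MU_s = (p−4)^2.
MRS = (2/1)·(s−1)/(p−4).
At (15, 8): MRS = 14/11.
So at (15, 8) the consumer would give up 14/11 units of s for one more unit of p.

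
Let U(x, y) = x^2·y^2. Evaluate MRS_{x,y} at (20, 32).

MRS = 1.6

MU_x = 2·x·y^2 and MU_y = 2·x^2·y.
MRS = MU_x/MU_y = y/x.
At (20, 32): MRS = 1.6.
The indifference curve has slope −1.6 at this bundle.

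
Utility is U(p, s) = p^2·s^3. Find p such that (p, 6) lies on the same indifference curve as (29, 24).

p = 232

U(29, 24) = 11625984.
Set U(p, 6) = 11625984 and solve.
With s = 6: 6^3 = 216, so p^2 = 11625984/216 = 53824; taking the square root, p = 232.
Check: U(232, 6) = 11625984.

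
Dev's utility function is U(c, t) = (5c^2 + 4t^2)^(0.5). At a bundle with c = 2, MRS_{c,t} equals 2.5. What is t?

t = 1

For CES with ρ = 2, MRS = (5/4)·(t/c)^(-1).
Setting (5/4)·(t/2)^(-1) = 2.5 gives (t/2)^(-1) = 2, so t/2 = 0.5 and t = 1.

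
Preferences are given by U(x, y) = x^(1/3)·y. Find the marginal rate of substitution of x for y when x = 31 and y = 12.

MU_x = 1/3·x^(-2/3)·y and MU_y = x^(1/3).
MRS = MU_x/MU_y = (1/3)·y/x.
At (31, 12): MRS = 4/31.
That is, one extra unit of x is worth 4/31 units of y at the margin.

MRS = 4/31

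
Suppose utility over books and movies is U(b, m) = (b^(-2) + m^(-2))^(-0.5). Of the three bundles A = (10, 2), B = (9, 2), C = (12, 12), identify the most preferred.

Bundle C

Evaluate utility at each bundle:
U(A) = 1.961.
U(B) = 1.952.
U(C) = 8.485.
Highest utility is C, so C ≻ A ≻ B.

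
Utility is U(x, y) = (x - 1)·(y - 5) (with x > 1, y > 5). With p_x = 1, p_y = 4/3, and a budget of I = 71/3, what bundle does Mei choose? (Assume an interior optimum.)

MU_x = (y−5), MU_y = (x−1).
MRS = (y−5)/(x−1).
Tangency: set MRS = p_x/p_y = 1/(4/3) = 0.75.
So (y − 5)/(x − 1) = 0.75, i.e. (y − 5) = 0.75·(x − 1).
Rewrite the budget in excess-of-subsistence terms: 1·(x − 1) + (4/3)·(y − 5) = 71/3 − 1·1 − (4/3)·5 = 16.
Substituting, 2·(x − 1) = 16, so x − 1 = 8 and x* = 9.
Then y − 5 = 0.75·8 = 6, so y* = 11.

x* = 9, y* = 11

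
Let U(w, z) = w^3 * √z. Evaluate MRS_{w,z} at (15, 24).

MU_w = 3·w^2·√z and MU_z = 0.5·w^3·z^(-0.5).
MRS = MU_w/MU_z = (6)·z/w.
At (15, 24): MRS = 9.6.
The indifference curve has slope −9.6 at this bundle.

MRS = 9.6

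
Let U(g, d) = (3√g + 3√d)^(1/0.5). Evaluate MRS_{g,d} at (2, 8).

MRS = 2

For CES with ρ = 0.5, MRS = √(d/g).
At (2, 8): MRS = 2.
So at (2, 8) the consumer would give up 2 units of d for one more unit of g.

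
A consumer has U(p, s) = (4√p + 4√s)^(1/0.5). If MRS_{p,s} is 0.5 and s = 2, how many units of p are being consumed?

p = 8

For CES with ρ = 0.5, MRS = √(s/p).
Setting √(2/p) = 0.5 gives 2/p = 0.25 and p = 8.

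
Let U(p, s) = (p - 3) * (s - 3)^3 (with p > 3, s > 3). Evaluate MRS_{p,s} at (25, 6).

MU_p = (s−3)^3, MU_s = 3·(p−3)·(s−3)^2.
MRS = (1/3)·(s−3)/(p−3).
At (25, 6): MRS = 1/22.
The indifference curve has slope −1/22 at this bundle.

MRS = 1/22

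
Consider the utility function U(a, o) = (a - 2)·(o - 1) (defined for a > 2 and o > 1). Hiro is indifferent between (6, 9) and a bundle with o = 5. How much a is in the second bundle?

a = 10

U(6, 9) = 32.
Set U(a, 5) = 32 and solve.
With o = 5: (5 − 1) = 4, so (a − 2) = 32/4 = 8.
So a = 2 + 8 = 10.
Check: U(10, 5) = 32.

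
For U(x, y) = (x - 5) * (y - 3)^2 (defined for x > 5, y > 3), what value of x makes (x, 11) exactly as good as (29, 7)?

U(29, 7) = 384.
Set U(x, 11) = 384 and solve.
With y = 11: (11 − 3)^2 = 64, so (x − 5) = 384/64 = 6.
So x = 5 + 6 = 11.
Check: U(11, 11) = 384.

x = 11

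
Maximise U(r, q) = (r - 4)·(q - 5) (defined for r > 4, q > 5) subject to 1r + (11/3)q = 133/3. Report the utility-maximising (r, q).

MU_r = (q−5), MU_q = (r−4).
MRS = (q−5)/(r−4).
Tangency: set MRS = p_r/p_q = 1/(11/3) = 3/11.
So (q − 5)/(r − 4) = 3/11, i.e. (q − 5) = (3/11)·(r − 4).
Rewrite the budget in excess-of-subsistence terms: 1·(r − 4) + (11/3)·(q − 5) = 133/3 − 1·4 − (11/3)·5 = 22.
Substituting, 2·(r − 4) = 22, so r − 4 = 11 and r* = 15.
Then q − 5 = (3/11)·11 = 3, so q* = 8.

r* = 15, q* = 8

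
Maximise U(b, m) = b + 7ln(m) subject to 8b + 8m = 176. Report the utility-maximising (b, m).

b* = 15, m* = 7

MU_b = 1, MU_m = 7/m.
MRS = 1 ÷ (7/m).
Tangency: set MRS = p_b/p_m = 8/8 = 1.
MRS depends only on m: (1/7)·m = 1 ⇒ m* = 1/(1/7) = 7.
From the budget, 8·b = 176 − 8·7 = 120, so b* = 15.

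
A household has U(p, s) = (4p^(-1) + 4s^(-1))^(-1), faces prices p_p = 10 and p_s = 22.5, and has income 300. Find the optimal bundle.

p* = 12, s* = 8

For CES with ρ = -1, MRS = (s/p)^2.
Tangency: set MRS = p_p/p_s = 10/22.5 = 4/9.
So (s/p)^2 = 4/9; taking the square root, s/p = 2/3, i.e. s = (2/3)·p.
Substitute into the budget 10·p + 22.5·s = 300: 25·p = 300, so p* = 12 and s* = (2/3)·12 = 8.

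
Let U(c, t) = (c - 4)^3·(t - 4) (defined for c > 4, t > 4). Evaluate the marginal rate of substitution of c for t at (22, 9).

MRS = 5/6

MU_c = 3·(c−4)^2·(t−4), MU_t = (c−4)^3.
MRS = (3/1)·(t−4)/(c−4).
At (22, 9): MRS = 5/6.
The indifference curve has slope −5/6 at this bundle.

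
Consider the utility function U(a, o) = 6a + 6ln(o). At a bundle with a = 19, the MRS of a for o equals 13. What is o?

o = 13

MU_a = 6, MU_o = 6/o.
MRS = 6 ÷ (6/o).
MRS depends only on o: o = 13 ⇒ o = 13.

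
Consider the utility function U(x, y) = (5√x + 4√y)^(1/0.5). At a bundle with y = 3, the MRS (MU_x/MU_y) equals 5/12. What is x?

x = 27

For CES with ρ = 0.5, MRS = (5/4)·√(y/x).
Setting (5/4)·√(3/x) = 5/12 gives √(3/x) = 1/3, so 3/x = 1/9 and x = 27.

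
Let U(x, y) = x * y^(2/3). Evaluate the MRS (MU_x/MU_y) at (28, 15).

MU_x = y^(2/3) and MU_y = 2/3·x·y^(-1/3).
MRS = MU_x/MU_y = (1.5)·y/x.
At (28, 15): MRS = 45/56.
The indifference curve has slope −45/56 at this bundle.

MRS = 45/56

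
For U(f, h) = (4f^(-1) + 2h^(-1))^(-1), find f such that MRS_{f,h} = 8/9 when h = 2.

f = 3

For CES with ρ = -1, MRS = (4/2)·(h/f)^2.
Setting (4/2)·(2/f)^2 = 8/9 gives (2/f)^2 = 4/9, so 2/f = 2/3 and f = 3.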